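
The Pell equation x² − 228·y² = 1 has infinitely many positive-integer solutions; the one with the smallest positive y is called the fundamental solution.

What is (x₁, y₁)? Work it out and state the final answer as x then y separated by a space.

151 10

d=228: √d = [15; 10,30] (ℓ=2, even), read p_1/q_1
k=0  a_k=15  p_k/q_k = 15/1
k=1  a_k=10  p_k/q_k = 151/10
fundamental: x₁=151, y₁=10  (since 22801 − 228·100 = 1)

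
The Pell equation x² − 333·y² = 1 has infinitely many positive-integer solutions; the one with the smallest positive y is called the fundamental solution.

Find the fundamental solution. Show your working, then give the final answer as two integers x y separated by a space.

d=333: √d = [18; 4,36] (ℓ=2, even), read p_1/q_1
i=0: a=18 ⇒ p=18, q=1
i=1: a=4 ⇒ p=73, q=4
fundamental: x₁=73, y₁=4  (since 5329 − 333·16 = 1)

73 4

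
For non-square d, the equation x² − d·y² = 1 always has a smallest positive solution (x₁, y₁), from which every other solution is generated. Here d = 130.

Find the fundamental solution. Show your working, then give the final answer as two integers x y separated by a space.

6499 570

√130 → a₀=11, period (2,2,22); ℓ=3 odd so k=5
k=0  a_k=11  p_k/q_k = 11/1
k=1  a_k=2  p_k/q_k = 23/2
…
k=4  a_k=2  p_k/q_k = 2611/229
k=5  a_k=2  p_k/q_k = 6499/570
→ (6499, 570).  Check: 6499²=42237001, 130·570²=42237000, difference 1.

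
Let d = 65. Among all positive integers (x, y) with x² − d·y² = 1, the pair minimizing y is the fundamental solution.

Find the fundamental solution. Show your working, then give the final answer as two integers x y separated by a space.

129 16

d=65: √d = [8; 16] (ℓ=1, odd), read p_1/q_1
a_0=8:  p_0=8·1+0=8,  q_0=8·0+1=1
a_1=16:  p_1=16·8+1=129,  q_1=16·1+0=16
(x₁, y₁) = (129, 16);  129² − 65·16² = 1 ✓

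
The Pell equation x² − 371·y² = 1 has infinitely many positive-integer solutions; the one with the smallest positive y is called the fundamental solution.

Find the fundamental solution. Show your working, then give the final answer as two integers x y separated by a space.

1695 88

√371 → a₀=19, period (3,1,4,1,3,38); ℓ=6 even so k=5
i=0: a=19 ⇒ p=19, q=1
…
i=4: a=1 ⇒ p=443, q=23
i=5: a=3 ⇒ p=1695, q=88
fundamental: x₁=1695, y₁=88  (since 2873025 − 371·7744 = 1)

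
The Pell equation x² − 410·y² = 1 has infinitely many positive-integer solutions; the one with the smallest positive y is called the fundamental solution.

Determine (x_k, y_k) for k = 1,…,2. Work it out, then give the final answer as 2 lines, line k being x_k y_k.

81 4
13121 648

[20; 4,40] for √410; ℓ=2 ⇒ convergent index 1
a_0=20:  p_0=20·1+0=20,  q_0=20·0+1=1
a_1=4:  p_1=4·20+1=81,  q_1=4·1+0=4
→ (81, 4).  Check: 81²=6561, 410·4²=6560, difference 1.
(81+4√410)^2 = 13121 + 648√410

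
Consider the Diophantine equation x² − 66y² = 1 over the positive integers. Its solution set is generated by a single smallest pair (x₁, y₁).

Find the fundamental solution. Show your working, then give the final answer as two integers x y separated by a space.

65 8

√66 = [8; 8,16, …], period ℓ=2 (even) → k=1
a_0=8:  p_0=8·1+0=8,  q_0=8·0+1=1
a_1=8:  p_1=8·8+1=65,  q_1=8·1+0=8
(x₁, y₁) = (65, 8);  65² − 66·8² = 1 ✓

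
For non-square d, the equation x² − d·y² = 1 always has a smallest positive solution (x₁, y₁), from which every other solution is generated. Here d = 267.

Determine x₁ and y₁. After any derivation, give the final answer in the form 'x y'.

d=267: √d = [16; 2,1,15,1,2,32] (ℓ=6, even), read p_5/q_5
step 0: (16, 1)  from 16·(1,0) + (0,1)
step 1: (33, 2)  from 2·(16,1) + (1,0)
step 2: (49, 3)  from 1·(33,2) + (16,1)
step 3: (768, 47)  from 15·(49,3) + (33,2)
step 4: (817, 50)  from 1·(768,47) + (49,3)
step 5: (2402, 147)  from 2·(817,50) + (768,47)
(x₁, y₁) = (2402, 147);  2402² − 267·147² = 1 ✓

2402 147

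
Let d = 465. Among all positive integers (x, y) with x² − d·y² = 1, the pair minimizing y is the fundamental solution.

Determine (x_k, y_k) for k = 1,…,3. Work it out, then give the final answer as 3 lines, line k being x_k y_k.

15871 736
503777281 23362112
15990898437631 741560158368

[21; 1,1,3,2,2,2,3,1,1,42] for √465; ℓ=10 ⇒ convergent index 9
a_0=21:  p_0=21·1+0=21,  q_0=21·0+1=1
…
a_4=2:  p_4=2·151+43=345,  q_4=2·7+2=16
…
a_6=2:  p_6=2·841+345=2027,  q_6=2·39+16=94
…
a_8=1:  p_8=1·6922+2027=8949,  q_8=1·321+94=415
a_9=1:  p_9=1·8949+6922=15871,  q_9=1·415+321=736
(x₁, y₁) = (15871, 736);  15871² − 465·736² = 1 ✓
(x_2, y_2) = (15871·15871 + 465·736·736, 15871·736 + 736·15871) = (503777281, 23362112)
(x_3, y_3) = (15871·503777281 + 465·736·23362112, 15871·23362112 + 736·503777281) = (15990898437631, 741560158368)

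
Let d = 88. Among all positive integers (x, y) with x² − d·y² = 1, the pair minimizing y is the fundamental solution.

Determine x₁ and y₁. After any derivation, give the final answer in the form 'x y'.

√88 = [9; 2,1,1,1,2,18, …], period ℓ=6 (even) → k=5
step 0: (9, 1)  from 9·(1,0) + (0,1)
step 1: (19, 2)  from 2·(9,1) + (1,0)
step 2: (28, 3)  from 1·(19,2) + (9,1)
…
step 4: (75, 8)  from 1·(47,5) + (28,3)
step 5: (197, 21)  from 2·(75,8) + (47,5)
fundamental: x₁=197, y₁=21  (since 38809 − 88·441 = 1)

197 21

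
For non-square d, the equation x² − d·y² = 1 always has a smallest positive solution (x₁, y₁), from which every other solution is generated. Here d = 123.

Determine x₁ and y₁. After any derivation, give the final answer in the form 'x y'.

122 11

√123 → a₀=11, period (11,22); ℓ=2 even so k=1
k=0  a_k=11  p_k/q_k = 11/1
k=1  a_k=11  p_k/q_k = 122/11
→ (122, 11).  Check: 122²=14884, 123·11²=14883, difference 1.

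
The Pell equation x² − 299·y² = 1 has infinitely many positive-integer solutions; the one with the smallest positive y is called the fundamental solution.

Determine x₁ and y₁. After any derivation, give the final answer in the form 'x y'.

415 24

[17; 3,2,3,34] for √299; ℓ=4 ⇒ convergent index 3
k=0  a_k=17  p_k/q_k = 17/1
…
k=2  a_k=2  p_k/q_k = 121/7
k=3  a_k=3  p_k/q_k = 415/24
→ (415, 24).  Check: 415²=172225, 299·24²=172224, difference 1.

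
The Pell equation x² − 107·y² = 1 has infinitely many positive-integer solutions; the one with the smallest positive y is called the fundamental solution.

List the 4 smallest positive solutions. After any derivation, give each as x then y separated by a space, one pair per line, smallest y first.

√107 = [10; 2,1,9,1,2,20, …], period ℓ=6 (even) → k=5
k=0  a_k=10  p_k/q_k = 10/1
k=1  a_k=2  p_k/q_k = 21/2
…
k=3  a_k=9  p_k/q_k = 300/29
k=4  a_k=1  p_k/q_k = 331/32
k=5  a_k=2  p_k/q_k = 962/93
(x₁, y₁) = (962, 93);  962² − 107·93² = 1 ✓
n=2: (962,93)∘(962,93) = (962·962+107·93·93, 962·93+93·962) = (1850887,178932)
n=3: (1850887,178932)∘(962,93) = (962·1850887+107·93·178932, 962·178932+93·1850887) = (3561105626,344265075)
n=4: (3561105626,344265075)∘(962,93) = (962·3561105626+107·93·344265075, 962·344265075+93·3561105626) = (6851565373537,662365825368)

962 93
1850887 178932
3561105626 344265075
6851565373537 662365825368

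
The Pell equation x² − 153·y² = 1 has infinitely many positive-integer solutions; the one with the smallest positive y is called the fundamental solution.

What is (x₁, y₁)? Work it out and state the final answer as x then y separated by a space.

2177 176

d=153: √d = [12; 2,1,2,2,2,1,2,24] (ℓ=8, even), read p_7/q_7
step 0: (12, 1)  from 12·(1,0) + (0,1)
step 1: (25, 2)  from 2·(12,1) + (1,0)
…
step 3: (99, 8)  from 2·(37,3) + (25,2)
step 4: (235, 19)  from 2·(99,8) + (37,3)
step 5: (569, 46)  from 2·(235,19) + (99,8)
step 6: (804, 65)  from 1·(569,46) + (235,19)
step 7: (2177, 176)  from 2·(804,65) + (569,46)
→ (2177, 176).  Check: 2177²=4739329, 153·176²=4739328, difference 1.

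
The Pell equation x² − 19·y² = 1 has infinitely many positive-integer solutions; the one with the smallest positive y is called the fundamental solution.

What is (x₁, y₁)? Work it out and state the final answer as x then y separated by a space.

170 39

[4; 2,1,3,1,2,8] for √19; ℓ=6 ⇒ convergent index 5
k=0  a_k=4  p_k/q_k = 4/1
k=1  a_k=2  p_k/q_k = 9/2
…
k=4  a_k=1  p_k/q_k = 61/14
k=5  a_k=2  p_k/q_k = 170/39
(x₁, y₁) = (170, 39);  170² − 19·39² = 1 ✓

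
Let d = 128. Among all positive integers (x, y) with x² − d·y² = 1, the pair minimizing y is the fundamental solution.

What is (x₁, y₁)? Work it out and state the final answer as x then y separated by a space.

577 51

[11; 3,5,3,22] for √128; ℓ=4 ⇒ convergent index 3
k=0  a_k=11  p_k/q_k = 11/1
k=1  a_k=3  p_k/q_k = 34/3
k=2  a_k=5  p_k/q_k = 181/16
k=3  a_k=3  p_k/q_k = 577/51
fundamental: x₁=577, y₁=51  (since 332929 − 128·2601 = 1)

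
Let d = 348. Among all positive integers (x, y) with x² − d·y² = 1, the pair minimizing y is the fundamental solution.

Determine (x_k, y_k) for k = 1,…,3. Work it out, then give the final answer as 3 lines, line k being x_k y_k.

1567 84
4910977 263256
15391000351 825044220

[18; 1,1,1,8,1,1,1,36] for √348; ℓ=8 ⇒ convergent index 7
k=0  a_k=18  p_k/q_k = 18/1
k=1  a_k=1  p_k/q_k = 19/1
…
k=6  a_k=1  p_k/q_k = 1026/55
k=7  a_k=1  p_k/q_k = 1567/84
(x₁, y₁) = (1567, 84);  1567² − 348·84² = 1 ✓
n=2: (1567,84)∘(1567,84) = (1567·1567+348·84·84, 1567·84+84·1567) = (4910977,263256)
n=3: (4910977,263256)∘(1567,84) = (1567·4910977+348·84·263256, 1567·263256+84·4910977) = (15391000351,825044220)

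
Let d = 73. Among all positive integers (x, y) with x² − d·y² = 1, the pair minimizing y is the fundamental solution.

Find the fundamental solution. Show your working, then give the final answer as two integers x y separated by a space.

2281249 267000

d=73: √d = [8; 1,1,5,5,1,1,16] (ℓ=7, odd), read p_13/q_13
i=0: a=8 ⇒ p=8, q=1
…
i=2: a=1 ⇒ p=17, q=2
i=3: a=5 ⇒ p=94, q=11
i=4: a=5 ⇒ p=487, q=57
i=5: a=1 ⇒ p=581, q=68
…
i=7: a=16 ⇒ p=17669, q=2068
i=8: a=1 ⇒ p=18737, q=2193
…
i=10: a=5 ⇒ p=200767, q=23498
…
i=12: a=1 ⇒ p=1241008, q=145249
i=13: a=1 ⇒ p=2281249, q=267000
→ (2281249, 267000).  Check: 2281249²=5204097000001, 73·267000²=5204097000000, difference 1.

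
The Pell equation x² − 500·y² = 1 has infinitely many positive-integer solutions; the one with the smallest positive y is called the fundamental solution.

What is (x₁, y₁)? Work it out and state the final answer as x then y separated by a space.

[22; 2,1,3,2,1,…,1,2,44] for √500; ℓ=14 ⇒ convergent index 13
i=0: a=22 ⇒ p=22, q=1
i=1: a=2 ⇒ p=45, q=2
i=2: a=1 ⇒ p=67, q=3
…
i=4: a=2 ⇒ p=559, q=25
…
i=6: a=1 ⇒ p=1364, q=61
…
i=8: a=1 ⇒ p=15809, q=707
i=9: a=1 ⇒ p=30254, q=1353
i=10: a=2 ⇒ p=76317, q=3413
i=11: a=3 ⇒ p=259205, q=11592
i=12: a=1 ⇒ p=335522, q=15005
i=13: a=2 ⇒ p=930249, q=41602
(x₁, y₁) = (930249, 41602);  930249² − 500·41602² = 1 ✓

930249 41602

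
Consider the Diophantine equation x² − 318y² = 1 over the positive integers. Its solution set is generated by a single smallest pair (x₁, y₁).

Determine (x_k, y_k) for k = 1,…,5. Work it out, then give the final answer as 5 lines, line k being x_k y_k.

107 6
22897 1284
4899851 274770
1048545217 58799496
224383776587 12582817374

[17; 1,4,1,34] for √318; ℓ=4 ⇒ convergent index 3
a_0=17:  p_0=17·1+0=17,  q_0=17·0+1=1
…
a_2=4:  p_2=4·18+17=89,  q_2=4·1+1=5
a_3=1:  p_3=1·89+18=107,  q_3=1·5+1=6
→ (107, 6).  Check: 107²=11449, 318·6²=11448, difference 1.
n=2: (107,6)∘(107,6) = (107·107+318·6·6, 107·6+6·107) = (22897,1284)
n=3: (22897,1284)∘(107,6) = (107·22897+318·6·1284, 107·1284+6·22897) = (4899851,274770)
n=4: (4899851,274770)∘(107,6) = (107·4899851+318·6·274770, 107·274770+6·4899851) = (1048545217,58799496)
n=5: (1048545217,58799496)∘(107,6) = (107·1048545217+318·6·58799496, 107·58799496+6·1048545217) = (224383776587,12582817374)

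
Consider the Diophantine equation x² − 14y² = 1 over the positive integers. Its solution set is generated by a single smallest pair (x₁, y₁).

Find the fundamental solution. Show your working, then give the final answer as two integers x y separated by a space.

[3; 1,2,1,6] for √14; ℓ=4 ⇒ convergent index 3
k=0  a_k=3  p_k/q_k = 3/1
k=1  a_k=1  p_k/q_k = 4/1
k=2  a_k=2  p_k/q_k = 11/3
k=3  a_k=1  p_k/q_k = 15/4
→ (15, 4).  Check: 15²=225, 14·4²=224, difference 1.

15 4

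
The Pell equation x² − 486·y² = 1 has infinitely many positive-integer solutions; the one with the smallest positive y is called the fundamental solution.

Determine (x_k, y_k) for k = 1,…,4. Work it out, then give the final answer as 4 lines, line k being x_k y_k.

√486 = [22; 22,44, …], period ℓ=2 (even) → k=1
step 0: (22, 1)  from 22·(1,0) + (0,1)
step 1: (485, 22)  from 22·(22,1) + (1,0)
(x₁, y₁) = (485, 22);  485² − 486·22² = 1 ✓
n=2: (485,22)∘(485,22) = (485·485+486·22·22, 485·22+22·485) = (470449,21340)
n=3: (470449,21340)∘(485,22) = (485·470449+486·22·21340, 485·21340+22·470449) = (456335045,20699778)
n=4: (456335045,20699778)∘(485,22) = (485·456335045+486·22·20699778, 485·20699778+22·456335045) = (442644523201,20078763320)

485 22
470449 21340
456335045 20699778
442644523201 20078763320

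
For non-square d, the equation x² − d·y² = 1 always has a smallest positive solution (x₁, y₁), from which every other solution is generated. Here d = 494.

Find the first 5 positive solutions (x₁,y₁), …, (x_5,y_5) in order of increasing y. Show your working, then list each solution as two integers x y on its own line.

73035 3286
10668222449 479986020
1558307253052395 70111557938114
227621940442695115201 10241195267540325960
33248736838906168224357675 1495931392659503855039086

[22; 4,2,2,1,2,1,2,2,4,44] for √494; ℓ=10 ⇒ convergent index 9
i=0: a=22 ⇒ p=22, q=1
…
i=2: a=2 ⇒ p=200, q=9
i=3: a=2 ⇒ p=489, q=22
…
i=8: a=2 ⇒ p=16514, q=743
i=9: a=4 ⇒ p=73035, q=3286
→ (73035, 3286).  Check: 73035²=5334111225, 494·3286²=5334111224, difference 1.
k=2:  x_2 = 73035·73035+494·3286·3286 = 10668222449,  y_2 = 73035·3286+3286·73035 = 479986020
k=3:  x_3 = 73035·10668222449+494·3286·479986020 = 1558307253052395,  y_3 = 73035·479986020+3286·10668222449 = 70111557938114
k=4:  x_4 = 73035·1558307253052395+494·3286·70111557938114 = 227621940442695115201,  y_4 = 73035·70111557938114+3286·1558307253052395 = 10241195267540325960
k=5:  x_5 = 73035·227621940442695115201+494·3286·10241195267540325960 = 33248736838906168224357675,  y_5 = 73035·10241195267540325960+3286·227621940442695115201 = 1495931392659503855039086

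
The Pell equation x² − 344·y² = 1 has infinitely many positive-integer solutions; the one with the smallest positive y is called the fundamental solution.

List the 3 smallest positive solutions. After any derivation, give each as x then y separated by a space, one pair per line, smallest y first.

10405 561
216528049 11674410
4505948689285 242944471539

[18; 1,1,4,1,3,1,4,1,1,36] for √344; ℓ=10 ⇒ convergent index 9
k=0  a_k=18  p_k/q_k = 18/1
…
k=4  a_k=1  p_k/q_k = 204/11
…
k=8  a_k=1  p_k/q_k = 5694/307
k=9  a_k=1  p_k/q_k = 10405/561
→ (10405, 561).  Check: 10405²=108264025, 344·561²=108264024, difference 1.
(10405+561√344)^2 = 216528049 + 11674410√344
(10405+561√344)^3 = 4505948689285 + 242944471539√344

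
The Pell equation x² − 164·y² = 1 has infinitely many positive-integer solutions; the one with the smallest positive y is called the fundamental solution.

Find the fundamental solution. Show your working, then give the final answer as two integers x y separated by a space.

2049 160

d=164: √d = [12; 1,4,6,4,1,24] (ℓ=6, even), read p_5/q_5
i=0: a=12 ⇒ p=12, q=1
…
i=4: a=4 ⇒ p=1652, q=129
i=5: a=1 ⇒ p=2049, q=160
(x₁, y₁) = (2049, 160);  2049² − 164·160² = 1 ✓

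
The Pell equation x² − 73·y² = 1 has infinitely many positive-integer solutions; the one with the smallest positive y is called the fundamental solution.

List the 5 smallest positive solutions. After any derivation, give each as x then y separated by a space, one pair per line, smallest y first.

2281249 267000
10408194000001 1218186966000
47487364308614281249 5557975596000801000
216661004683313632776000001 25358252540801244373932000
988515400545561595548925838281249 115696976500895037877980001335000

[8; 1,1,5,5,1,1,16] for √73; ℓ=7 ⇒ convergent index 13
a_0=8:  p_0=8·1+0=8,  q_0=8·0+1=1
…
a_3=5:  p_3=5·17+9=94,  q_3=5·2+1=11
a_4=5:  p_4=5·94+17=487,  q_4=5·11+2=57
…
a_8=1:  p_8=1·17669+1068=18737,  q_8=1·2068+125=2193
…
a_11=5:  p_11=5·200767+36406=1040241,  q_11=5·23498+4261=121751
a_12=1:  p_12=1·1040241+200767=1241008,  q_12=1·121751+23498=145249
a_13=1:  p_13=1·1241008+1040241=2281249,  q_13=1·145249+121751=267000
(x₁, y₁) = (2281249, 267000);  2281249² − 73·267000² = 1 ✓
n=2: (2281249,267000)∘(2281249,267000) = (2281249·2281249+73·267000·267000, 2281249·267000+267000·2281249) = (10408194000001,1218186966000)
n=3: (10408194000001,1218186966000)∘(2281249,267000) = (2281249·10408194000001+73·267000·1218186966000, 2281249·1218186966000+267000·10408194000001) = (47487364308614281249,5557975596000801000)
n=4: (47487364308614281249,5557975596000801000)∘(2281249,267000) = (2281249·47487364308614281249+73·267000·5557975596000801000, 2281249·5557975596000801000+267000·47487364308614281249) = (216661004683313632776000001,25358252540801244373932000)
n=5: (216661004683313632776000001,25358252540801244373932000)∘(2281249,267000) = (2281249·216661004683313632776000001+73·267000·25358252540801244373932000, 2281249·25358252540801244373932000+267000·216661004683313632776000001) = (988515400545561595548925838281249,115696976500895037877980001335000)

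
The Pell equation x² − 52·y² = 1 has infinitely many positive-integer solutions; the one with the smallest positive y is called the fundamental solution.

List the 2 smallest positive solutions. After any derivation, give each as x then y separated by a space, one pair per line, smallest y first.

√52 = [7; 4,1,2,1,4,14, …], period ℓ=6 (even) → k=5
k=0  a_k=7  p_k/q_k = 7/1
…
k=2  a_k=1  p_k/q_k = 36/5
…
k=4  a_k=1  p_k/q_k = 137/19
k=5  a_k=4  p_k/q_k = 649/90
fundamental: x₁=649, y₁=90  (since 421201 − 52·8100 = 1)
k=2:  x_2 = 649·649+52·90·90 = 842401,  y_2 = 649·90+90·649 = 116820

649 90
842401 116820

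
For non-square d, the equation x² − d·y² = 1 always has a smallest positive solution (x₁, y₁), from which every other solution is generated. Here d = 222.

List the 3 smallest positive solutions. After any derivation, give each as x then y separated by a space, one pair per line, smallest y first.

149 10
44401 2980
13231349 888030

√222 = [14; 1,8,1,28, …], period ℓ=4 (even) → k=3
k=0  a_k=14  p_k/q_k = 14/1
k=1  a_k=1  p_k/q_k = 15/1
k=2  a_k=8  p_k/q_k = 134/9
k=3  a_k=1  p_k/q_k = 149/10
fundamental: x₁=149, y₁=10  (since 22201 − 222·100 = 1)
(x_2, y_2) = (149·149 + 222·10·10, 149·10 + 10·149) = (44401, 2980)
(x_3, y_3) = (149·44401 + 222·10·2980, 149·2980 + 10·44401) = (13231349, 888030)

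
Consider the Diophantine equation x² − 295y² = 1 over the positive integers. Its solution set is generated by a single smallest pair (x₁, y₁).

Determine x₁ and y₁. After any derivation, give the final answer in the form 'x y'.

2024999 117900

d=295: √d = [17; 5,1,2,3,2,6,2,3,2,1,5,34] (ℓ=12, even), read p_11/q_11
step 0: (17, 1)  from 17·(1,0) + (0,1)
…
step 4: (979, 57)  from 3·(292,17) + (103,6)
step 5: (2250, 131)  from 2·(979,57) + (292,17)
step 6: (14479, 843)  from 6·(2250,131) + (979,57)
…
step 10: (355517, 20699)  from 1·(247414,14405) + (108103,6294)
step 11: (2024999, 117900)  from 5·(355517,20699) + (247414,14405)
→ (2024999, 117900).  Check: 2024999²=4100620950001, 295·117900²=4100620950000, difference 1.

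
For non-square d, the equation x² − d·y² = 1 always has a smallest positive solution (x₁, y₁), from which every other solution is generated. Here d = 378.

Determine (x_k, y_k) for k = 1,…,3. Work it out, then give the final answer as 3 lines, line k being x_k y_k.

√378 = [19; 2,3,1,4,1,3,2,38, …], period ℓ=8 (even) → k=7
a_0=19:  p_0=19·1+0=19,  q_0=19·0+1=1
a_1=2:  p_1=2·19+1=39,  q_1=2·1+0=2
…
a_5=1:  p_5=1·836+175=1011,  q_5=1·43+9=52
a_6=3:  p_6=3·1011+836=3869,  q_6=3·52+43=199
a_7=2:  p_7=2·3869+1011=8749,  q_7=2·199+52=450
(x₁, y₁) = (8749, 450);  8749² − 378·450² = 1 ✓
k=2:  x_2 = 8749·8749+378·450·450 = 153090001,  y_2 = 8749·450+450·8749 = 7874100
k=3:  x_3 = 8749·153090001+378·450·7874100 = 2678768828749,  y_3 = 8749·7874100+450·153090001 = 137781001350

8749 450
153090001 7874100
2678768828749 137781001350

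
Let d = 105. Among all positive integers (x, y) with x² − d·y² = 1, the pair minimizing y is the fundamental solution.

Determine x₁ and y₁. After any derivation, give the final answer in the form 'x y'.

41 4

[10; 4,20] for √105; ℓ=2 ⇒ convergent index 1
a_0=10:  p_0=10·1+0=10,  q_0=10·0+1=1
a_1=4:  p_1=4·10+1=41,  q_1=4·1+0=4
→ (41, 4).  Check: 41²=1681, 105·4²=1680, difference 1.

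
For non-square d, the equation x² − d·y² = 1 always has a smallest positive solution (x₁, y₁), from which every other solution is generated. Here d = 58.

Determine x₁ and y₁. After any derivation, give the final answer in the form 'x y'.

19603 2574

√58 → a₀=7, period (1,1,1,1,1,1,14); ℓ=7 odd so k=13
step 0: (7, 1)  from 7·(1,0) + (0,1)
…
step 2: (15, 2)  from 1·(8,1) + (7,1)
step 3: (23, 3)  from 1·(15,2) + (8,1)
step 4: (38, 5)  from 1·(23,3) + (15,2)
…
step 8: (1546, 203)  from 1·(1447,190) + (99,13)
step 9: (2993, 393)  from 1·(1546,203) + (1447,190)
…
step 11: (7532, 989)  from 1·(4539,596) + (2993,393)
step 12: (12071, 1585)  from 1·(7532,989) + (4539,596)
step 13: (19603, 2574)  from 1·(12071,1585) + (7532,989)
→ (19603, 2574).  Check: 19603²=384277609, 58·2574²=384277608, difference 1.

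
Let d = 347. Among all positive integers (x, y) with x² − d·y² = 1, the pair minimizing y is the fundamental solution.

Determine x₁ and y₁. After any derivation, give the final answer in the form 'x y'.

641602 34443

√347 → a₀=18, period (1,1,1,2,4,…,1,1,36); ℓ=14 even so k=13
step 0: (18, 1)  from 18·(1,0) + (0,1)
step 1: (19, 1)  from 1·(18,1) + (1,0)
step 2: (37, 2)  from 1·(19,1) + (18,1)
…
step 4: (149, 8)  from 2·(56,3) + (37,2)
…
step 6: (801, 43)  from 1·(652,35) + (149,8)
step 7: (14269, 766)  from 17·(801,43) + (652,35)
step 8: (15070, 809)  from 1·(14269,766) + (801,43)
…
step 10: (164168, 8813)  from 2·(74549,4002) + (15070,809)
…
step 12: (402885, 21628)  from 1·(238717,12815) + (164168,8813)
step 13: (641602, 34443)  from 1·(402885,21628) + (238717,12815)
→ (641602, 34443).  Check: 641602²=411653126404, 347·34443²=411653126403, difference 1.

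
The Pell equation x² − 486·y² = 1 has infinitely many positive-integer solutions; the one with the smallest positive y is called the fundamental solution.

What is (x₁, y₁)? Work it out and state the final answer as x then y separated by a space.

[22; 22,44] for √486; ℓ=2 ⇒ convergent index 1
k=0  a_k=22  p_k/q_k = 22/1
k=1  a_k=22  p_k/q_k = 485/22
→ (485, 22).  Check: 485²=235225, 486·22²=235224, difference 1.

485 22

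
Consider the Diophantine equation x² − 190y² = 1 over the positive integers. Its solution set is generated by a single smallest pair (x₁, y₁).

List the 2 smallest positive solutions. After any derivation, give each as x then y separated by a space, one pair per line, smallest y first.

√190 → a₀=13, period (1,3,1,1,1,…,3,1,26); ℓ=14 even so k=13
k=0  a_k=13  p_k/q_k = 13/1
…
k=2  a_k=3  p_k/q_k = 55/4
k=3  a_k=1  p_k/q_k = 69/5
k=4  a_k=1  p_k/q_k = 124/9
…
k=8  a_k=2  p_k/q_k = 2936/213
…
k=10  a_k=1  p_k/q_k = 7085/514
…
k=12  a_k=3  p_k/q_k = 40787/2959
k=13  a_k=1  p_k/q_k = 52021/3774
(x₁, y₁) = (52021, 3774);  52021² − 190·3774² = 1 ✓
n=2: (52021,3774)∘(52021,3774) = (52021·52021+190·3774·3774, 52021·3774+3774·52021) = (5412368881,392654508)

52021 3774
5412368881 392654508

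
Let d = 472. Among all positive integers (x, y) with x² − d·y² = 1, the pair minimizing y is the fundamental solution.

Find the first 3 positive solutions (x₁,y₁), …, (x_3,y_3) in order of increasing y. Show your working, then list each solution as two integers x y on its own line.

306917 14127
188396089777 8671632918
115643925371868101 5322943120573485

[21; 1,2,1,1,1,…,2,1,42] for √472; ℓ=14 ⇒ convergent index 13
k=0  a_k=21  p_k/q_k = 21/1
k=1  a_k=1  p_k/q_k = 22/1
k=2  a_k=2  p_k/q_k = 65/3
k=3  a_k=1  p_k/q_k = 87/4
k=4  a_k=1  p_k/q_k = 152/7
k=5  a_k=1  p_k/q_k = 239/11
…
k=7  a_k=5  p_k/q_k = 5779/266
k=8  a_k=4  p_k/q_k = 24224/1115
k=9  a_k=1  p_k/q_k = 30003/1381
k=10  a_k=1  p_k/q_k = 54227/2496
k=11  a_k=1  p_k/q_k = 84230/3877
k=12  a_k=2  p_k/q_k = 222687/10250
k=13  a_k=1  p_k/q_k = 306917/14127
→ (306917, 14127).  Check: 306917²=94198044889, 472·14127²=94198044888, difference 1.
n=2: (306917,14127)∘(306917,14127) = (306917·306917+472·14127·14127, 306917·14127+14127·306917) = (188396089777,8671632918)
n=3: (188396089777,8671632918)∘(306917,14127) = (306917·188396089777+472·14127·8671632918, 306917·8671632918+14127·188396089777) = (115643925371868101,5322943120573485)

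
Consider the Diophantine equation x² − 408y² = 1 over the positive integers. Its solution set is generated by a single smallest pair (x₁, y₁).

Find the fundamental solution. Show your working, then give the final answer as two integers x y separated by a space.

101 5

d=408: √d = [20; 5,40] (ℓ=2, even), read p_1/q_1
a_0=20:  p_0=20·1+0=20,  q_0=20·0+1=1
a_1=5:  p_1=5·20+1=101,  q_1=5·1+0=5
(x₁, y₁) = (101, 5);  101² − 408·5² = 1 ✓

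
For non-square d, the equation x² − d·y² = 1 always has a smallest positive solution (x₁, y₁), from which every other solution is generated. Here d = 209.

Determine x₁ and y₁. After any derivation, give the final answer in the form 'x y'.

46551 3220

[14; 2,5,3,2,3,5,2,28] for √209; ℓ=8 ⇒ convergent index 7
k=0  a_k=14  p_k/q_k = 14/1
k=1  a_k=2  p_k/q_k = 29/2
k=2  a_k=5  p_k/q_k = 159/11
k=3  a_k=3  p_k/q_k = 506/35
k=4  a_k=2  p_k/q_k = 1171/81
…
k=6  a_k=5  p_k/q_k = 21266/1471
k=7  a_k=2  p_k/q_k = 46551/3220
(x₁, y₁) = (46551, 3220);  46551² − 209·3220² = 1 ✓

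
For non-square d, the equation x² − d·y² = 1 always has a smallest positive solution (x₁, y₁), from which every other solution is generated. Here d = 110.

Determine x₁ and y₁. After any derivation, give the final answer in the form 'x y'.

√110 → a₀=10, period (2,20); ℓ=2 even so k=1
a_0=10:  p_0=10·1+0=10,  q_0=10·0+1=1
a_1=2:  p_1=2·10+1=21,  q_1=2·1+0=2
fundamental: x₁=21, y₁=2  (since 441 − 110·4 = 1)

21 2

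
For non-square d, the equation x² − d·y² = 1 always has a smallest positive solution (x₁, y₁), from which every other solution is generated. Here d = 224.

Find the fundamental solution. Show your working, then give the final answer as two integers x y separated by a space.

15 1

√224 → a₀=14, period (1,28); ℓ=2 even so k=1
a_0=14:  p_0=14·1+0=14,  q_0=14·0+1=1
a_1=1:  p_1=1·14+1=15,  q_1=1·1+0=1
fundamental: x₁=15, y₁=1  (since 225 − 224·1 = 1)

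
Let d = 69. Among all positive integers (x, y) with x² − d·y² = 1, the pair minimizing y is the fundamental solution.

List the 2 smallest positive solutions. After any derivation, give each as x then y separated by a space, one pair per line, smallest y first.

[8; 3,3,1,4,1,3,3,16] for √69; ℓ=8 ⇒ convergent index 7
i=0: a=8 ⇒ p=8, q=1
i=1: a=3 ⇒ p=25, q=3
…
i=3: a=1 ⇒ p=108, q=13
…
i=5: a=1 ⇒ p=623, q=75
i=6: a=3 ⇒ p=2384, q=287
i=7: a=3 ⇒ p=7775, q=936
→ (7775, 936).  Check: 7775²=60450625, 69·936²=60450624, difference 1.
(x_2, y_2) = (7775·7775 + 69·936·936, 7775·936 + 936·7775) = (120901249, 14554800)

7775 936
120901249 14554800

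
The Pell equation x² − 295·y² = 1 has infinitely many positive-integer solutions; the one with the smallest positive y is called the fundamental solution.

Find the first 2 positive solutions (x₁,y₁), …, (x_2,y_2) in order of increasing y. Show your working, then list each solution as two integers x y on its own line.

√295 → a₀=17, period (5,1,2,3,2,6,2,3,2,1,5,34); ℓ=12 even so k=11
step 0: (17, 1)  from 17·(1,0) + (0,1)
…
step 2: (103, 6)  from 1·(86,5) + (17,1)
…
step 8: (108103, 6294)  from 3·(31208,1817) + (14479,843)
…
step 10: (355517, 20699)  from 1·(247414,14405) + (108103,6294)
step 11: (2024999, 117900)  from 5·(355517,20699) + (247414,14405)
fundamental: x₁=2024999, y₁=117900  (since 4100620950001 − 295·13900410000 = 1)
n=2: (2024999,117900)∘(2024999,117900) = (2024999·2024999+295·117900·117900, 2024999·117900+117900·2024999) = (8201241900001,477494764200)

2024999 117900
8201241900001 477494764200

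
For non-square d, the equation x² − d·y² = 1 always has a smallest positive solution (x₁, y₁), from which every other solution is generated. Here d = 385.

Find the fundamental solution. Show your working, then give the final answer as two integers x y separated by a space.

[19; 1,1,1,1,1,…,1,1,38] for √385; ℓ=16 ⇒ convergent index 15
k=0  a_k=19  p_k/q_k = 19/1
k=1  a_k=1  p_k/q_k = 20/1
…
k=3  a_k=1  p_k/q_k = 59/3
…
k=5  a_k=1  p_k/q_k = 157/8
k=6  a_k=3  p_k/q_k = 569/29
…
k=9  a_k=1  p_k/q_k = 2747/140
k=10  a_k=3  p_k/q_k = 10262/523
k=11  a_k=1  p_k/q_k = 13009/663
…
k=14  a_k=1  p_k/q_k = 59551/3035
k=15  a_k=1  p_k/q_k = 95831/4884
(x₁, y₁) = (95831, 4884);  95831² − 385·4884² = 1 ✓

95831 4884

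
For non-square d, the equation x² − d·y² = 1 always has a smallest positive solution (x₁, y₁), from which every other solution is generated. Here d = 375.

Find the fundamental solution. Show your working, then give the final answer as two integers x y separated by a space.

√375 → a₀=19, period (2,1,2,1,5,1,2,1,2,38); ℓ=10 even so k=9
i=0: a=19 ⇒ p=19, q=1
…
i=2: a=1 ⇒ p=58, q=3
i=3: a=2 ⇒ p=155, q=8
i=4: a=1 ⇒ p=213, q=11
i=5: a=5 ⇒ p=1220, q=63
i=6: a=1 ⇒ p=1433, q=74
i=7: a=2 ⇒ p=4086, q=211
i=8: a=1 ⇒ p=5519, q=285
i=9: a=2 ⇒ p=15124, q=781
fundamental: x₁=15124, y₁=781  (since 228735376 − 375·609961 = 1)

15124 781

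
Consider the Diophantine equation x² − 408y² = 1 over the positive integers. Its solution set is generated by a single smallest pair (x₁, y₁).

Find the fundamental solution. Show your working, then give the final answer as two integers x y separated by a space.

√408 = [20; 5,40, …], period ℓ=2 (even) → k=1
step 0: (20, 1)  from 20·(1,0) + (0,1)
step 1: (101, 5)  from 5·(20,1) + (1,0)
fundamental: x₁=101, y₁=5  (since 10201 − 408·25 = 1)

101 5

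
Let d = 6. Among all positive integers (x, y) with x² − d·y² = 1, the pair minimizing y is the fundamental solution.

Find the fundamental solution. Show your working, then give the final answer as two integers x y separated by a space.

[2; 2,4] for √6; ℓ=2 ⇒ convergent index 1
a_0=2:  p_0=2·1+0=2,  q_0=2·0+1=1
a_1=2:  p_1=2·2+1=5,  q_1=2·1+0=2
fundamental: x₁=5, y₁=2  (since 25 − 6·4 = 1)

5 2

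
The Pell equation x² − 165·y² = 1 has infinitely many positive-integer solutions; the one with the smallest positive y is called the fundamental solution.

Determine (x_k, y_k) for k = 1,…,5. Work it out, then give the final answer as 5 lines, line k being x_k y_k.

1079 84
2328481 181272
5024860919 391184892
10843647534721 844176815664
23400586355066999 1821733177018020

[12; 1,5,2,5,1,24] for √165; ℓ=6 ⇒ convergent index 5
step 0: (12, 1)  from 12·(1,0) + (0,1)
…
step 2: (77, 6)  from 5·(13,1) + (12,1)
step 3: (167, 13)  from 2·(77,6) + (13,1)
step 4: (912, 71)  from 5·(167,13) + (77,6)
step 5: (1079, 84)  from 1·(912,71) + (167,13)
→ (1079, 84).  Check: 1079²=1164241, 165·84²=1164240, difference 1.
(1079+84√165)^2 = 2328481 + 181272√165
(1079+84√165)^3 = 5024860919 + 391184892√165
(1079+84√165)^4 = 10843647534721 + 844176815664√165
(1079+84√165)^5 = 23400586355066999 + 1821733177018020√165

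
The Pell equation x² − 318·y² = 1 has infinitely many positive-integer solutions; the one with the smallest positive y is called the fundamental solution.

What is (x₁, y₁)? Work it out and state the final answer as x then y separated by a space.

107 6

√318 = [17; 1,4,1,34, …], period ℓ=4 (even) → k=3
a_0=17:  p_0=17·1+0=17,  q_0=17·0+1=1
a_1=1:  p_1=1·17+1=18,  q_1=1·1+0=1
a_2=4:  p_2=4·18+17=89,  q_2=4·1+1=5
a_3=1:  p_3=1·89+18=107,  q_3=1·5+1=6
→ (107, 6).  Check: 107²=11449, 318·6²=11448, difference 1.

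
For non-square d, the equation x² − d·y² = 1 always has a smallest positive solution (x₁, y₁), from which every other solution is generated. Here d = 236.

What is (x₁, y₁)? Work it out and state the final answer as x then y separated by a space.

d=236: √d = [15; 2,1,3,5,1,6,1,5,3,1,2,30] (ℓ=12, even), read p_11/q_11
step 0: (15, 1)  from 15·(1,0) + (0,1)
step 1: (31, 2)  from 2·(15,1) + (1,0)
step 2: (46, 3)  from 1·(31,2) + (15,1)
…
step 4: (891, 58)  from 5·(169,11) + (46,3)
…
step 6: (7251, 472)  from 6·(1060,69) + (891,58)
step 7: (8311, 541)  from 1·(7251,472) + (1060,69)
step 8: (48806, 3177)  from 5·(8311,541) + (7251,472)
step 9: (154729, 10072)  from 3·(48806,3177) + (8311,541)
step 10: (203535, 13249)  from 1·(154729,10072) + (48806,3177)
step 11: (561799, 36570)  from 2·(203535,13249) + (154729,10072)
(x₁, y₁) = (561799, 36570);  561799² − 236·36570² = 1 ✓

561799 36570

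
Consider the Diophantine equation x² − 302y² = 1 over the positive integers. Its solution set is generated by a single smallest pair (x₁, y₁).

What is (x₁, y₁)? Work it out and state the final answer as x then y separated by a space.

d=302: √d = [17; 2,1,1,1,4,…,1,2,34] (ℓ=16, even), read p_15/q_15
k=0  a_k=17  p_k/q_k = 17/1
…
k=2  a_k=1  p_k/q_k = 52/3
k=3  a_k=1  p_k/q_k = 87/5
…
k=5  a_k=4  p_k/q_k = 643/37
…
k=7  a_k=1  p_k/q_k = 2068/119
…
k=12  a_k=1  p_k/q_k = 574956/33085
k=13  a_k=1  p_k/q_k = 1042237/59974
k=14  a_k=1  p_k/q_k = 1617193/93059
k=15  a_k=2  p_k/q_k = 4276623/246092
→ (4276623, 246092).  Check: 4276623²=18289504284129, 302·246092²=18289504284128, difference 1.

4276623 246092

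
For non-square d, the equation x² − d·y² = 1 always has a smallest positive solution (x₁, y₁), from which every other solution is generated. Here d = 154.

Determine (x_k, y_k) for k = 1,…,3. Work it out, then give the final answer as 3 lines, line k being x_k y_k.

√154 → a₀=12, period (2,2,3,1,2,1,3,2,2,24); ℓ=10 even so k=9
i=0: a=12 ⇒ p=12, q=1
i=1: a=2 ⇒ p=25, q=2
…
i=3: a=3 ⇒ p=211, q=17
…
i=5: a=2 ⇒ p=757, q=61
…
i=7: a=3 ⇒ p=3847, q=310
i=8: a=2 ⇒ p=8724, q=703
i=9: a=2 ⇒ p=21295, q=1716
fundamental: x₁=21295, y₁=1716  (since 453477025 − 154·2944656 = 1)
k=2:  x_2 = 21295·21295+154·1716·1716 = 906954049,  y_2 = 21295·1716+1716·21295 = 73084440
k=3:  x_3 = 21295·906954049+154·1716·73084440 = 38627172925615,  y_3 = 21295·73084440+1716·906954049 = 3112666297884

21295 1716
906954049 73084440
38627172925615 3112666297884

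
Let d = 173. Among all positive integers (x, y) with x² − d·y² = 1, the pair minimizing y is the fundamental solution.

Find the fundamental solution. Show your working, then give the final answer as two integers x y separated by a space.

√173 → a₀=13, period (6,1,1,6,26); ℓ=5 odd so k=9
i=0: a=13 ⇒ p=13, q=1
i=1: a=6 ⇒ p=79, q=6
…
i=8: a=1 ⇒ p=382343, q=29069
i=9: a=6 ⇒ p=2499849, q=190060
fundamental: x₁=2499849, y₁=190060  (since 6249245022801 − 173·36122803600 = 1)

2499849 190060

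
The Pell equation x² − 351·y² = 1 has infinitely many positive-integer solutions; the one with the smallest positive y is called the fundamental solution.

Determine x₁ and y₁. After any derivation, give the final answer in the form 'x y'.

62425 3332

√351 = [18; 1,2,1,3,2,2,2,3,1,2,1,36, …], period ℓ=12 (even) → k=11
a_0=18:  p_0=18·1+0=18,  q_0=18·0+1=1
a_1=1:  p_1=1·18+1=19,  q_1=1·1+0=1
…
a_3=1:  p_3=1·56+19=75,  q_3=1·3+1=4
a_4=3:  p_4=3·75+56=281,  q_4=3·4+3=15
a_5=2:  p_5=2·281+75=637,  q_5=2·15+4=34
a_6=2:  p_6=2·637+281=1555,  q_6=2·34+15=83
a_7=2:  p_7=2·1555+637=3747,  q_7=2·83+34=200
a_8=3:  p_8=3·3747+1555=12796,  q_8=3·200+83=683
…
a_10=2:  p_10=2·16543+12796=45882,  q_10=2·883+683=2449
a_11=1:  p_11=1·45882+16543=62425,  q_11=1·2449+883=3332
fundamental: x₁=62425, y₁=3332  (since 3896880625 − 351·11102224 = 1)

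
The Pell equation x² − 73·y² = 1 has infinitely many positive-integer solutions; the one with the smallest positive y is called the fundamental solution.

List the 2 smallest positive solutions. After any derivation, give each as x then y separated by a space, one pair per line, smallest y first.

d=73: √d = [8; 1,1,5,5,1,1,16] (ℓ=7, odd), read p_13/q_13
k=0  a_k=8  p_k/q_k = 8/1
…
k=2  a_k=1  p_k/q_k = 17/2
k=3  a_k=5  p_k/q_k = 94/11
k=4  a_k=5  p_k/q_k = 487/57
…
k=10  a_k=5  p_k/q_k = 200767/23498
…
k=12  a_k=1  p_k/q_k = 1241008/145249
k=13  a_k=1  p_k/q_k = 2281249/267000
fundamental: x₁=2281249, y₁=267000  (since 5204097000001 − 73·71289000000 = 1)
k=2:  x_2 = 2281249·2281249+73·267000·267000 = 10408194000001,  y_2 = 2281249·267000+267000·2281249 = 1218186966000

2281249 267000
10408194000001 1218186966000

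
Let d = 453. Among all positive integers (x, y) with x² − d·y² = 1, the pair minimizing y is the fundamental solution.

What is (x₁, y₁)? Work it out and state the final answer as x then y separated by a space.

1653751 77700

[21; 3,1,1,10,14,10,1,1,3,42] for √453; ℓ=10 ⇒ convergent index 9
i=0: a=21 ⇒ p=21, q=1
…
i=2: a=1 ⇒ p=85, q=4
i=3: a=1 ⇒ p=149, q=7
…
i=5: a=14 ⇒ p=22199, q=1043
…
i=8: a=1 ⇒ p=469329, q=22051
i=9: a=3 ⇒ p=1653751, q=77700
(x₁, y₁) = (1653751, 77700);  1653751² − 453·77700² = 1 ✓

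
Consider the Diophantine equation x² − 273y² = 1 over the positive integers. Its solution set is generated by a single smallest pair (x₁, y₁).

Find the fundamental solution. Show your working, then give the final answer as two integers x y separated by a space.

d=273: √d = [16; 1,1,10,1,1,32] (ℓ=6, even), read p_5/q_5
step 0: (16, 1)  from 16·(1,0) + (0,1)
…
step 4: (380, 23)  from 1·(347,21) + (33,2)
step 5: (727, 44)  from 1·(380,23) + (347,21)
→ (727, 44).  Check: 727²=528529, 273·44²=528528, difference 1.

727 44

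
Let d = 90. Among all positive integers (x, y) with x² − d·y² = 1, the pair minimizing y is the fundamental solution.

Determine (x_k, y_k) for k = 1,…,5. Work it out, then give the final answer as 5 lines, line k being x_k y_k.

√90 → a₀=9, period (2,18); ℓ=2 even so k=1
k=0  a_k=9  p_k/q_k = 9/1
k=1  a_k=2  p_k/q_k = 19/2
(x₁, y₁) = (19, 2);  19² − 90·2² = 1 ✓
n=2: (19,2)∘(19,2) = (19·19+90·2·2, 19·2+2·19) = (721,76)
n=3: (721,76)∘(19,2) = (19·721+90·2·76, 19·76+2·721) = (27379,2886)
n=4: (27379,2886)∘(19,2) = (19·27379+90·2·2886, 19·2886+2·27379) = (1039681,109592)
n=5: (1039681,109592)∘(19,2) = (19·1039681+90·2·109592, 19·109592+2·1039681) = (39480499,4161610)

19 2
721 76
27379 2886
1039681 109592
39480499 4161610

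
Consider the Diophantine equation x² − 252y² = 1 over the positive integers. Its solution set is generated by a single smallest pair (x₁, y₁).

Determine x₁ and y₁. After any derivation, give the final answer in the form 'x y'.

127 8

√252 = [15; 1,6,1,30, …], period ℓ=4 (even) → k=3
i=0: a=15 ⇒ p=15, q=1
i=1: a=1 ⇒ p=16, q=1
i=2: a=6 ⇒ p=111, q=7
i=3: a=1 ⇒ p=127, q=8
(x₁, y₁) = (127, 8);  127² − 252·8² = 1 ✓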